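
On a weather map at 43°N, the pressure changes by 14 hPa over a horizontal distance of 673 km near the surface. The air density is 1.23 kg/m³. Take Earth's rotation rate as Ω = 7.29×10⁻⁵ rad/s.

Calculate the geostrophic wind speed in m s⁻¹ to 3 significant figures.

17.0 m s⁻¹

Coriolis parameter at 43°N:
f = 2Ω sin φ = 2 × 7.29×10⁻⁵ × sin 43° = 9.94×10⁻⁵ s⁻¹
Pressure gradient: |∂P/∂n| = 1400 Pa / 673000 m = 2.08×10⁻³ Pa/m
Geostrophic balance (pressure-gradient force = Coriolis force):
V_g = (1/(fρ)) |∂P/∂n| = 2.08×10⁻³ / (9.94×10⁻⁵ × 1.23) = 17.0 m/s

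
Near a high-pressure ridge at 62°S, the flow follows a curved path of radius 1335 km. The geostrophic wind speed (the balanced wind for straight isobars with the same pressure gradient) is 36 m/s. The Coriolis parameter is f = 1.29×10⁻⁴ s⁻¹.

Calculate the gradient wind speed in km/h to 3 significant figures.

Around a high, pressure-gradient force acts outward with centrifugal, so Coriolis balances both:
fV = (1/ρ)|∂P/∂n| + V²/R  →  V² − fR·V + fR·V_g = 0
With fR = 1.29×10⁻⁴ × 1335×10³ m = 172 m/s:
V = [fR − √((fR)² − 4 fR V_g)]/2 = [172 − √(172² − 4×172×36)]/2 = 51.3 m/s
Supergeostrophic (V > V_g = 36 m/s), as expected around a high.
Converting: 51.3 m/s × 3.6 = 185 km/h

185 km/h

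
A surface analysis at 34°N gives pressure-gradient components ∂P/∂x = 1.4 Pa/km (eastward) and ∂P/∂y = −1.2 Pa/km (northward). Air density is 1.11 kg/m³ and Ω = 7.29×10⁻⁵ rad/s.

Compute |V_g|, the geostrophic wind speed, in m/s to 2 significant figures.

20 m/s

Coriolis parameter at 34°N:
f = 2Ω sin φ = 2 × 7.29×10⁻⁵ × sin 34° = 8.15×10⁻⁵ s⁻¹
Component geostrophic relations (x east, y north):
u_g = −(1/(fρ)) ∂P/∂y,  v_g = (1/(fρ)) ∂P/∂x
u_g = −(−1.2×10⁻³)/(8.15×10⁻⁵ × 1.11) = 13.3 m/s;  v_g = (1.4×10⁻³)/(8.15×10⁻⁵ × 1.11) = 15.5 m/s
|V_g| = √(u_g² + v_g²) = 20.4 m/s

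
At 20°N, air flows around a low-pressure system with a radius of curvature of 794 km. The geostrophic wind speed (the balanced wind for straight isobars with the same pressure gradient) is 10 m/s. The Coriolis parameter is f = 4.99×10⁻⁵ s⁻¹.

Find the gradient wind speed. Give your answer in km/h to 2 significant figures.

Around a low, centrifugal force acts outward with Coriolis, so pressure-gradient force balances both:
(1/ρ)|∂P/∂n| = fV + V²/R  →  V² + fR·V − fR·V_g = 0
With fR = 4.99×10⁻⁵ × 794×10³ m = 39.6 m/s:
V = [−fR + √((fR)² + 4 fR V_g)]/2 = [−39.6 + √(39.6² + 4×39.6×10)]/2 = 8.27 m/s
Subgeostrophic (V < V_g = 10 m/s), as expected around a low.
Converting: 8.27 m/s × 3.6 = 30 km/h

30 km/h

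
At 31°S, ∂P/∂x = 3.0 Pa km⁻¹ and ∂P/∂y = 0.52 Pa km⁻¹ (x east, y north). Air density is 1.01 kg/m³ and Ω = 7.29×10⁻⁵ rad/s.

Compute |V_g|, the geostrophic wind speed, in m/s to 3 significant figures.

40.1 m/s

Coriolis parameter at 31°S:
f = 2Ω sin φ = 2 × 7.29×10⁻⁵ × sin 31° = 7.51×10⁻⁵ s⁻¹
In the Southern Hemisphere f is negative: f = −7.51×10⁻⁵ s⁻¹.
Component geostrophic relations (x east, y north):
u_g = −(1/(fρ)) ∂P/∂y,  v_g = (1/(fρ)) ∂P/∂x
u_g = −(0.52×10⁻³)/(−7.51×10⁻⁵ × 1.01) = 6.86 m/s;  v_g = (3.0×10⁻³)/(−7.51×10⁻⁵ × 1.01) = −39.6 m/s
|V_g| = √(u_g² + v_g²) = 40.1 m/s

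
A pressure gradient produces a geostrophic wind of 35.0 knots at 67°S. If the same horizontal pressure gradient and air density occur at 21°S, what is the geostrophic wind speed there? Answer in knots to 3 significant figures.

With the same pressure gradient and density, V_g ∝ 1/f ∝ 1/sin φ.
V₂ = V₁ · sin φ₁ / sin φ₂ = 35.0 × sin 67° / sin 21°
V₂ = 35.0 × 0.9205/0.3584 = 89.9 knots

89.9 knots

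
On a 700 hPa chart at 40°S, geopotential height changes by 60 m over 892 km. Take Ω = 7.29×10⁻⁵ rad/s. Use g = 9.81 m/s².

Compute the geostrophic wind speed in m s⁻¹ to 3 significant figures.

Coriolis parameter at 40°S:
f = 2Ω sin φ = 2 × 7.29×10⁻⁵ × sin 40° = 9.37×10⁻⁵ s⁻¹
Height gradient: |∂Z/∂n| = 60 m / 892000 m = 6.73×10⁻⁵
On a pressure surface, geostrophic balance gives V_g = (g/f)|∂Z/∂n|:
V_g = 9.81 × 6.73×10⁻⁵ / 9.37×10⁻⁵ = 7.04 m/s

7.04 m s⁻¹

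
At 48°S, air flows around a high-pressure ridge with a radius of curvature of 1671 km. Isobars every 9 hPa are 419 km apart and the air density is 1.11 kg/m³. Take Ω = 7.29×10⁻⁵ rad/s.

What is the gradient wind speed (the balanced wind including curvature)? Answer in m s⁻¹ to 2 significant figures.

Coriolis parameter at 48°S:
f = 2Ω sin φ = 2 × 7.29×10⁻⁵ × sin 48° = 1.08×10⁻⁴ s⁻¹
Pressure gradient: |∂P/∂n| = 900 Pa / 419000 m = 2.15×10⁻³ Pa/m
Geostrophic speed: V_g = |∂P/∂n|/(fρ) = 2.15×10⁻³/(1.08×10⁻⁴ × 1.11) = 17.9 m/s
Around a high, pressure-gradient force acts outward with centrifugal, so Coriolis balances both:
fV = (1/ρ)|∂P/∂n| + V²/R  →  V² − fR·V + fR·V_g = 0
With fR = 1.08×10⁻⁴ × 1671×10³ m = 181 m/s:
V = [fR − √((fR)² − 4 fR V_g)]/2 = [181 − √(181² − 4×181×17.9)]/2 = 20.1 m/s
Supergeostrophic (V > V_g = 17.9 m/s), as expected around a high.

20 m s⁻¹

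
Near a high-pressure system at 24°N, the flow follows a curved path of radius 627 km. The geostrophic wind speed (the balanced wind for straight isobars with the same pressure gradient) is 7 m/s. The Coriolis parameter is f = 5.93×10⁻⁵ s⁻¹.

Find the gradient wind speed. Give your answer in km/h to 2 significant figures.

34 km/h

Around a high, pressure-gradient force acts outward with centrifugal, so Coriolis balances both:
fV = (1/ρ)|∂P/∂n| + V²/R  →  V² − fR·V + fR·V_g = 0
With fR = 5.93×10⁻⁵ × 627×10³ m = 37.2 m/s:
V = [fR − √((fR)² − 4 fR V_g)]/2 = [37.2 − √(37.2² − 4×37.2×7)]/2 = 9.35 m/s
Supergeostrophic (V > V_g = 7 m/s), as expected around a high.
Converting: 9.35 m/s × 3.6 = 34 km/h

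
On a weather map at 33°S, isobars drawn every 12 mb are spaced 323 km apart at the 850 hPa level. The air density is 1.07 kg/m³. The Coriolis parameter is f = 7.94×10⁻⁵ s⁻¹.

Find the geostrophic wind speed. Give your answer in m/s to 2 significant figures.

Pressure gradient: |∂P/∂n| = 1200 Pa / 323000 m = 3.72×10⁻³ Pa/m
Geostrophic balance (pressure-gradient force = Coriolis force):
V_g = (1/(fρ)) |∂P/∂n| = 3.72×10⁻³ / (7.94×10⁻⁵ × 1.07) = 43.7 m/s

44 m/s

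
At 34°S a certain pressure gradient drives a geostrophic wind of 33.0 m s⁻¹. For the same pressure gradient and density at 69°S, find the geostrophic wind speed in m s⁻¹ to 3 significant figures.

19.8 m s⁻¹

With the same pressure gradient and density, V_g ∝ 1/f ∝ 1/sin φ.
V₂ = V₁ · sin φ₁ / sin φ₂ = 33.0 × sin 34° / sin 69°
V₂ = 33.0 × 0.5592/0.9336 = 19.8 m s⁻¹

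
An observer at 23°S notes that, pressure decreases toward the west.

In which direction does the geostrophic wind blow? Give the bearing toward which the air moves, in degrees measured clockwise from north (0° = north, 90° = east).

180°

The pressure-gradient force points toward the west (bearing 270°).
Geostrophic balance: in the Southern Hemisphere the Coriolis force deflects motion to the left, so the geostrophic wind blows 90° to the left of the pressure-gradient force (low pressure on the right).
Rotating 270° by 90° counterclockwise gives 180° — the wind blows toward the south.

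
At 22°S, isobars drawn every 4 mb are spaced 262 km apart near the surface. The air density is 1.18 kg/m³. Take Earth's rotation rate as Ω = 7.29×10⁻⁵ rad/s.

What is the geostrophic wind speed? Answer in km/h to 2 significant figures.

Coriolis parameter at 22°S:
f = 2Ω sin φ = 2 × 7.29×10⁻⁵ × sin 22° = 5.46×10⁻⁵ s⁻¹
Pressure gradient: |∂P/∂n| = 400 Pa / 262000 m = 1.53×10⁻³ Pa/m
Geostrophic balance (pressure-gradient force = Coriolis force):
V_g = (1/(fρ)) |∂P/∂n| = 1.53×10⁻³ / (5.46×10⁻⁵ × 1.18) = 23.7 m/s
Converting: 23.7 m/s × 3.6 = 85 km/h

85 km/h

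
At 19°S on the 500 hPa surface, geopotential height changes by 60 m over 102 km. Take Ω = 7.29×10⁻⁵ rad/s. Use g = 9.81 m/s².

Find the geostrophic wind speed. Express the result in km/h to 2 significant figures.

Coriolis parameter at 19°S:
f = 2Ω sin φ = 2 × 7.29×10⁻⁵ × sin 19° = 4.75×10⁻⁵ s⁻¹
Height gradient: |∂Z/∂n| = 60 m / 102000 m = 5.88×10⁻⁴
On a pressure surface, geostrophic balance gives V_g = (g/f)|∂Z/∂n|:
V_g = 9.81 × 5.88×10⁻⁴ / 4.75×10⁻⁵ = 122 m/s
Converting: 122 m/s × 3.6 = 440 km/h

440 km/h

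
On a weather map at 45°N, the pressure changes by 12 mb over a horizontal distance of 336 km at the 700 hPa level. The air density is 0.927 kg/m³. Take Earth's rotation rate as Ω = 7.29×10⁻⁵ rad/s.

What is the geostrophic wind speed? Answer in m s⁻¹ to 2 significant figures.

Coriolis parameter at 45°N:
f = 2Ω sin φ = 2 × 7.29×10⁻⁵ × sin 45° = 1.03×10⁻⁴ s⁻¹
Pressure gradient: |∂P/∂n| = 1200 Pa / 336000 m = 3.57×10⁻³ Pa/m
Geostrophic balance (pressure-gradient force = Coriolis force):
V_g = (1/(fρ)) |∂P/∂n| = 3.57×10⁻³ / (1.03×10⁻⁴ × 0.927) = 37.4 m/s

37 m s⁻¹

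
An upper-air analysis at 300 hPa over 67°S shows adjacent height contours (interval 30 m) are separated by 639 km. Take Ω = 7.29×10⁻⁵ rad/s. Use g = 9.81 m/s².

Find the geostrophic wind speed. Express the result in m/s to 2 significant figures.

Coriolis parameter at 67°S:
f = 2Ω sin φ = 2 × 7.29×10⁻⁵ × sin 67° = 1.34×10⁻⁴ s⁻¹
Height gradient: |∂Z/∂n| = 30 m / 639000 m = 4.69×10⁻⁵
On a pressure surface, geostrophic balance gives V_g = (g/f)|∂Z/∂n|:
V_g = 9.81 × 4.69×10⁻⁵ / 1.34×10⁻⁴ = 3.43 m/s

3.4 m/s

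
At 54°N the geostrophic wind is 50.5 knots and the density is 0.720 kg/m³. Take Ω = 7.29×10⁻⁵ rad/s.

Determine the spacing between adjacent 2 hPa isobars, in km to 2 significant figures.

91 km

Coriolis parameter at 54°N:
f = 2Ω sin φ = 2 × 7.29×10⁻⁵ × sin 54° = 1.18×10⁻⁴ s⁻¹
Wind speed in SI: 50.5 knots = 26.0 m/s
Geostrophic balance rearranged: |∂P/∂n| = f ρ V_g
|∂P/∂n| = 1.18×10⁻⁴ × 0.720 × 26.0 = 2.21×10⁻³ Pa/m
Isobar spacing: Δn = ΔP/|∂P/∂n| = 200 Pa / 2.21×10⁻³ Pa/m = 90647 m ≈ 91 km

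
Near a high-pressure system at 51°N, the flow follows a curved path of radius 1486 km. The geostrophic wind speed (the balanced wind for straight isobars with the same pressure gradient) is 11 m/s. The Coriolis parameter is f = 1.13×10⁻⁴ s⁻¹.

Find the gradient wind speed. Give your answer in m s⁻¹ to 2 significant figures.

12 m s⁻¹

Around a high, pressure-gradient force acts outward with centrifugal, so Coriolis balances both:
fV = (1/ρ)|∂P/∂n| + V²/R  →  V² − fR·V + fR·V_g = 0
With fR = 1.13×10⁻⁴ × 1486×10³ m = 168 m/s:
V = [fR − √((fR)² − 4 fR V_g)]/2 = [168 − √(168² − 4×168×11)]/2 = 11.8 m/s
Supergeostrophic (V > V_g = 11 m/s), as expected around a high.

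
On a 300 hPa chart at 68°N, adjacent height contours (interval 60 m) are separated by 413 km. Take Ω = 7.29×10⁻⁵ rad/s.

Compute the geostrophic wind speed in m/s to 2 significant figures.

11 m/s

Coriolis parameter at 68°N:
f = 2Ω sin φ = 2 × 7.29×10⁻⁵ × sin 68° = 1.35×10⁻⁴ s⁻¹
Height gradient: |∂Z/∂n| = 60 m / 413000 m = 1.45×10⁻⁴
On a pressure surface, geostrophic balance gives V_g = (g/f)|∂Z/∂n|:
V_g = 9.81 × 1.45×10⁻⁴ / 1.35×10⁻⁴ = 10.5 m/s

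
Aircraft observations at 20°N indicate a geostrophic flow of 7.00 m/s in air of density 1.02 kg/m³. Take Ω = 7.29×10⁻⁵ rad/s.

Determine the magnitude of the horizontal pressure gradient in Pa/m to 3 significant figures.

3.56×10⁻⁴ Pa/m

Coriolis parameter at 20°N:
f = 2Ω sin φ = 2 × 7.29×10⁻⁵ × sin 20° = 4.99×10⁻⁵ s⁻¹
Geostrophic balance rearranged: |∂P/∂n| = f ρ V_g
|∂P/∂n| = 4.99×10⁻⁵ × 1.02 × 7.00 = 3.56×10⁻⁴ Pa/m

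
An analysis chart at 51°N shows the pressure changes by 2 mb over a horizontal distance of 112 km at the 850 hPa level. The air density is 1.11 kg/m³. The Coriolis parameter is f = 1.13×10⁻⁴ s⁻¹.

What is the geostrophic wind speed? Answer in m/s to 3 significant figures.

Pressure gradient: |∂P/∂n| = 200 Pa / 112000 m = 1.79×10⁻³ Pa/m
Geostrophic balance (pressure-gradient force = Coriolis force):
V_g = (1/(fρ)) |∂P/∂n| = 1.79×10⁻³ / (1.13×10⁻⁴ × 1.11) = 14.2 m/s

14.2 m/s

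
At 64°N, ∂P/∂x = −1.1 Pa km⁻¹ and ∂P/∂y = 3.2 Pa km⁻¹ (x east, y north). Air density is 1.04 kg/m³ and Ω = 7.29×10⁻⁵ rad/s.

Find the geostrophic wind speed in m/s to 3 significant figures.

24.8 m/s

Coriolis parameter at 64°N:
f = 2Ω sin φ = 2 × 7.29×10⁻⁵ × sin 64° = 1.31×10⁻⁴ s⁻¹
Component geostrophic relations (x east, y north):
u_g = −(1/(fρ)) ∂P/∂y,  v_g = (1/(fρ)) ∂P/∂x
u_g = −(3.2×10⁻³)/(1.31×10⁻⁴ × 1.04) = −23.5 m/s;  v_g = (−1.1×10⁻³)/(1.31×10⁻⁴ × 1.04) = −8.07 m/s
|V_g| = √(u_g² + v_g²) = 24.8 m/s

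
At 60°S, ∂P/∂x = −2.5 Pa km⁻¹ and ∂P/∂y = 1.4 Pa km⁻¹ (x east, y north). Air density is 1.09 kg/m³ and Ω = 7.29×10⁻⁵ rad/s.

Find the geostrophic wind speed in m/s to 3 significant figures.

Coriolis parameter at 60°S:
f = 2Ω sin φ = 2 × 7.29×10⁻⁵ × sin 60° = 1.26×10⁻⁴ s⁻¹
In the Southern Hemisphere f is negative: f = −1.26×10⁻⁴ s⁻¹.
Component geostrophic relations (x east, y north):
u_g = −(1/(fρ)) ∂P/∂y,  v_g = (1/(fρ)) ∂P/∂x
u_g = −(1.4×10⁻³)/(−1.26×10⁻⁴ × 1.09) = 10.2 m/s;  v_g = (−2.5×10⁻³)/(−1.26×10⁻⁴ × 1.09) = 18.2 m/s
|V_g| = √(u_g² + v_g²) = 20.8 m/s

20.8 m/s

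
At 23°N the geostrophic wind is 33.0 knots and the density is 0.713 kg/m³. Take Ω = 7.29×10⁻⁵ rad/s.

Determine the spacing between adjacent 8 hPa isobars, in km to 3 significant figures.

Coriolis parameter at 23°N:
f = 2Ω sin φ = 2 × 7.29×10⁻⁵ × sin 23° = 5.70×10⁻⁵ s⁻¹
Wind speed in SI: 33.0 knots = 17.0 m/s
Geostrophic balance rearranged: |∂P/∂n| = f ρ V_g
|∂P/∂n| = 5.70×10⁻⁵ × 0.713 × 17.0 = 6.90×10⁻⁴ Pa/m
Isobar spacing: Δn = ΔP/|∂P/∂n| = 800 Pa / 6.90×10⁻⁴ Pa/m = 1160147 m ≈ 1160 km

1160 km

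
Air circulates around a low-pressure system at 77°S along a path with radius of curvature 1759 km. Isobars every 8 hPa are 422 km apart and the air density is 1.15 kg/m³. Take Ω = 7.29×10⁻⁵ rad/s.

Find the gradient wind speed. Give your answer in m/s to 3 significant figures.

11.1 m/s

Coriolis parameter at 77°S:
f = 2Ω sin φ = 2 × 7.29×10⁻⁵ × sin 77° = 1.42×10⁻⁴ s⁻¹
Pressure gradient: |∂P/∂n| = 800 Pa / 422000 m = 1.90×10⁻³ Pa/m
Geostrophic speed: V_g = |∂P/∂n|/(fρ) = 1.90×10⁻³/(1.42×10⁻⁴ × 1.15) = 11.6 m/s
Around a low, centrifugal force acts outward with Coriolis, so pressure-gradient force balances both:
(1/ρ)|∂P/∂n| = fV + V²/R  →  V² + fR·V − fR·V_g = 0
With fR = 1.42×10⁻⁴ × 1759×10³ m = 250 m/s:
V = [−fR + √((fR)² + 4 fR V_g)]/2 = [−250 + √(250² + 4×250×11.6)]/2 = 11.1 m/s
Subgeostrophic (V < V_g = 11.6 m/s), as expected around a low.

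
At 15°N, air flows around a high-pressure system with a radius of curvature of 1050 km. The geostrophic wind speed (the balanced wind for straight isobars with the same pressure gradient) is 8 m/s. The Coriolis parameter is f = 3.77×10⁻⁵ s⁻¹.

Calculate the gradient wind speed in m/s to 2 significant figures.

11 m/s

Around a high, pressure-gradient force acts outward with centrifugal, so Coriolis balances both:
fV = (1/ρ)|∂P/∂n| + V²/R  →  V² − fR·V + fR·V_g = 0
With fR = 3.77×10⁻⁵ × 1050×10³ m = 39.6 m/s:
V = [fR − √((fR)² − 4 fR V_g)]/2 = [39.6 − √(39.6² − 4×39.6×8)]/2 = 11.1 m/s
Supergeostrophic (V > V_g = 8 m/s), as expected around a high.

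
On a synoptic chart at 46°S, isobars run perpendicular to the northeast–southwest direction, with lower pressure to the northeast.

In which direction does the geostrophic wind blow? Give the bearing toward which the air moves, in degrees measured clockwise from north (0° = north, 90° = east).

315°

The pressure-gradient force points toward the northeast (bearing 045°).
Geostrophic balance: in the Southern Hemisphere the Coriolis force deflects motion to the left, so the geostrophic wind blows 90° to the left of the pressure-gradient force (low pressure on the right).
Rotating 045° by 90° counterclockwise gives 315° — the wind blows toward the northwest.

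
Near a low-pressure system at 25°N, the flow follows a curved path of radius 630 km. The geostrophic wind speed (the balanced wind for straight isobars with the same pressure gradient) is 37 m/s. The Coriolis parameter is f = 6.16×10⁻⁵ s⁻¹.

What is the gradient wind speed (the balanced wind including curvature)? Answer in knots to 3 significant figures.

45.0 knots

Around a low, centrifugal force acts outward with Coriolis, so pressure-gradient force balances both:
(1/ρ)|∂P/∂n| = fV + V²/R  →  V² + fR·V − fR·V_g = 0
With fR = 6.16×10⁻⁵ × 630×10³ m = 38.8 m/s:
V = [−fR + √((fR)² + 4 fR V_g)]/2 = [−38.8 + √(38.8² + 4×38.8×37)]/2 = 23.2 m/s
Subgeostrophic (V < V_g = 37 m/s), as expected around a low.
Converting: 23.2 m/s × 1.944 = 45.0 knots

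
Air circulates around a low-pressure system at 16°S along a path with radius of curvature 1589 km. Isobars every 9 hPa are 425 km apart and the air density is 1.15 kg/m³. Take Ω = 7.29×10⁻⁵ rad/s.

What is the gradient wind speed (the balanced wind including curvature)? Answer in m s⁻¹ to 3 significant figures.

Coriolis parameter at 16°S:
f = 2Ω sin φ = 2 × 7.29×10⁻⁵ × sin 16° = 4.02×10⁻⁵ s⁻¹
Pressure gradient: |∂P/∂n| = 900 Pa / 425000 m = 2.12×10⁻³ Pa/m
Geostrophic speed: V_g = |∂P/∂n|/(fρ) = 2.12×10⁻³/(4.02×10⁻⁵ × 1.15) = 45.8 m/s
Around a low, centrifugal force acts outward with Coriolis, so pressure-gradient force balances both:
(1/ρ)|∂P/∂n| = fV + V²/R  →  V² + fR·V − fR·V_g = 0
With fR = 4.02×10⁻⁵ × 1589×10³ m = 63.9 m/s:
V = [−fR + √((fR)² + 4 fR V_g)]/2 = [−63.9 + √(63.9² + 4×63.9×45.8)]/2 = 30.9 m/s
Subgeostrophic (V < V_g = 45.8 m/s), as expected around a low.

30.9 m s⁻¹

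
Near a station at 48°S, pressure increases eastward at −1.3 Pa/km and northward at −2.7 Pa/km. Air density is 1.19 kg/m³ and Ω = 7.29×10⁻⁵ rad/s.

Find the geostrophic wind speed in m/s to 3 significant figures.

Coriolis parameter at 48°S:
f = 2Ω sin φ = 2 × 7.29×10⁻⁵ × sin 48° = 1.08×10⁻⁴ s⁻¹
In the Southern Hemisphere f is negative: f = −1.08×10⁻⁴ s⁻¹.
Component geostrophic relations (x east, y north):
u_g = −(1/(fρ)) ∂P/∂y,  v_g = (1/(fρ)) ∂P/∂x
u_g = −(−2.7×10⁻³)/(−1.08×10⁻⁴ × 1.19) = −20.9 m/s;  v_g = (−1.3×10⁻³)/(−1.08×10⁻⁴ × 1.19) = 10.1 m/s
|V_g| = √(u_g² + v_g²) = 23.2 m/s

23.2 m/s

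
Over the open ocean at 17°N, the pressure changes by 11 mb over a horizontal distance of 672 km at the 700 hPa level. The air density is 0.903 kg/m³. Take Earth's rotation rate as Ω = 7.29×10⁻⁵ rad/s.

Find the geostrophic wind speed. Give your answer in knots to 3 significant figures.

Coriolis parameter at 17°N:
f = 2Ω sin φ = 2 × 7.29×10⁻⁵ × sin 17° = 4.26×10⁻⁵ s⁻¹
Pressure gradient: |∂P/∂n| = 1100 Pa / 672000 m = 1.64×10⁻³ Pa/m
Geostrophic balance (pressure-gradient force = Coriolis force):
V_g = (1/(fρ)) |∂P/∂n| = 1.64×10⁻³ / (4.26×10⁻⁵ × 0.903) = 42.5 m/s
Converting: 42.5 m/s × 1.944 = 82.7 knots

82.7 knots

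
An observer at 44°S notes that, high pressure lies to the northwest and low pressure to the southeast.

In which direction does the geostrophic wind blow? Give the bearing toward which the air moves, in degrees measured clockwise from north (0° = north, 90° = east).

045°

The pressure-gradient force points toward the southeast (bearing 135°).
Geostrophic balance: in the Southern Hemisphere the Coriolis force deflects motion to the left, so the geostrophic wind blows 90° to the left of the pressure-gradient force (low pressure on the right).
Rotating 135° by 90° counterclockwise gives 045° — the wind blows toward the northeast.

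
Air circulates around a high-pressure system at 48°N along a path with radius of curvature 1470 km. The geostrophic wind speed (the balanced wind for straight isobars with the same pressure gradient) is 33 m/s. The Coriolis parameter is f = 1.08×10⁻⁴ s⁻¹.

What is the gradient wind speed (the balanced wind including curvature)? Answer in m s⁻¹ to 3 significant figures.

46.8 m s⁻¹

Around a high, pressure-gradient force acts outward with centrifugal, so Coriolis balances both:
fV = (1/ρ)|∂P/∂n| + V²/R  →  V² − fR·V + fR·V_g = 0
With fR = 1.08×10⁻⁴ × 1470×10³ m = 159 m/s:
V = [fR − √((fR)² − 4 fR V_g)]/2 = [159 − √(159² − 4×159×33)]/2 = 46.8 m/s
Supergeostrophic (V > V_g = 33 m/s), as expected around a high.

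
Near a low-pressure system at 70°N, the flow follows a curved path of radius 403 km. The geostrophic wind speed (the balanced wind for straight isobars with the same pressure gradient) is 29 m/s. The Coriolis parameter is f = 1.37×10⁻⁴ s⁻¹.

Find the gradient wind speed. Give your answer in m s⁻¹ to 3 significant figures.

21.0 m s⁻¹

Around a low, centrifugal force acts outward with Coriolis, so pressure-gradient force balances both:
(1/ρ)|∂P/∂n| = fV + V²/R  →  V² + fR·V − fR·V_g = 0
With fR = 1.37×10⁻⁴ × 403×10³ m = 55.2 m/s:
V = [−fR + √((fR)² + 4 fR V_g)]/2 = [−55.2 + √(55.2² + 4×55.2×29)]/2 = 21 m/s
Subgeostrophic (V < V_g = 29 m/s), as expected around a low.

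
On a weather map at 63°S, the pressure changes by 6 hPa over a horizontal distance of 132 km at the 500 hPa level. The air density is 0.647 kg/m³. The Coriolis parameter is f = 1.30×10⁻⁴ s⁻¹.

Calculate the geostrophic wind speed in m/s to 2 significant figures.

Pressure gradient: |∂P/∂n| = 600 Pa / 132000 m = 4.55×10⁻³ Pa/m
Geostrophic balance (pressure-gradient force = Coriolis force):
V_g = (1/(fρ)) |∂P/∂n| = 4.55×10⁻³ / (1.30×10⁻⁴ × 0.647) = 54.0 m/s

54 m/s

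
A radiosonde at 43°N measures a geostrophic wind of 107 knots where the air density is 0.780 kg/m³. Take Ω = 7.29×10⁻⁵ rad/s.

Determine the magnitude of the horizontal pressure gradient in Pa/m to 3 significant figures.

Coriolis parameter at 43°N:
f = 2Ω sin φ = 2 × 7.29×10⁻⁵ × sin 43° = 9.94×10⁻⁵ s⁻¹
Wind speed in SI: 107 knots = 55.0 m/s
Geostrophic balance rearranged: |∂P/∂n| = f ρ V_g
|∂P/∂n| = 9.94×10⁻⁵ × 0.780 × 55.0 = 4.27×10⁻³ Pa/m

4.27×10⁻³ Pa/m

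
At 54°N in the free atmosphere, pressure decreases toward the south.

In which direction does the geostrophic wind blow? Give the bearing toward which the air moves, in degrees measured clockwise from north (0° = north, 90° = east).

270°

The pressure-gradient force points toward the south (bearing 180°).
Geostrophic balance: in the Northern Hemisphere the Coriolis force deflects motion to the right, so the geostrophic wind blows 90° to the right of the pressure-gradient force (low pressure on the left).
Rotating 180° by 90° clockwise gives 270° — the wind blows toward the west.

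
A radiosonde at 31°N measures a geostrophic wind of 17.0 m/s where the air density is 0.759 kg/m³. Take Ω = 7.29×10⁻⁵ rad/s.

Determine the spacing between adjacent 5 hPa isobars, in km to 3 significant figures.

516 km

Coriolis parameter at 31°N:
f = 2Ω sin φ = 2 × 7.29×10⁻⁵ × sin 31° = 7.51×10⁻⁵ s⁻¹
Geostrophic balance rearranged: |∂P/∂n| = f ρ V_g
|∂P/∂n| = 7.51×10⁻⁵ × 0.759 × 17.0 = 9.69×10⁻⁴ Pa/m
Isobar spacing: Δn = ΔP/|∂P/∂n| = 500 Pa / 9.69×10⁻⁴ Pa/m = 516039 m ≈ 516 km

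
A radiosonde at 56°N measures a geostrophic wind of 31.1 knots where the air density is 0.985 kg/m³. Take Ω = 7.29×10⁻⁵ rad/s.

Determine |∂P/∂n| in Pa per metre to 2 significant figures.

1.9×10⁻³ Pa/m

Coriolis parameter at 56°N:
f = 2Ω sin φ = 2 × 7.29×10⁻⁵ × sin 56° = 1.21×10⁻⁴ s⁻¹
Wind speed in SI: 31.1 knots = 16.0 m/s
Geostrophic balance rearranged: |∂P/∂n| = f ρ V_g
|∂P/∂n| = 1.21×10⁻⁴ × 0.985 × 16.0 = 1.90×10⁻³ Pa/m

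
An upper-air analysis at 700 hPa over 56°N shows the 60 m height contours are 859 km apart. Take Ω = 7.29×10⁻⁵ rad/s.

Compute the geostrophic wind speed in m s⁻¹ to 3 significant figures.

5.67 m s⁻¹

Coriolis parameter at 56°N:
f = 2Ω sin φ = 2 × 7.29×10⁻⁵ × sin 56° = 1.21×10⁻⁴ s⁻¹
Height gradient: |∂Z/∂n| = 60 m / 859000 m = 6.98×10⁻⁵
On a pressure surface, geostrophic balance gives V_g = (g/f)|∂Z/∂n|:
V_g = 9.81 × 6.98×10⁻⁵ / 1.21×10⁻⁴ = 5.67 m/s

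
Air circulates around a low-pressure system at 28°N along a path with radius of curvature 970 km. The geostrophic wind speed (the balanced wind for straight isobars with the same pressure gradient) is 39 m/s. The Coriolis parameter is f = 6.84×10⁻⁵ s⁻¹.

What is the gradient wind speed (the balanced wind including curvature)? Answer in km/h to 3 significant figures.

99.2 km/h

Around a low, centrifugal force acts outward with Coriolis, so pressure-gradient force balances both:
(1/ρ)|∂P/∂n| = fV + V²/R  →  V² + fR·V − fR·V_g = 0
With fR = 6.84×10⁻⁵ × 970×10³ m = 66.3 m/s:
V = [−fR + √((fR)² + 4 fR V_g)]/2 = [−66.3 + √(66.3² + 4×66.3×39)]/2 = 27.6 m/s
Subgeostrophic (V < V_g = 39 m/s), as expected around a low.
Converting: 27.6 m/s × 3.6 = 99.2 km/h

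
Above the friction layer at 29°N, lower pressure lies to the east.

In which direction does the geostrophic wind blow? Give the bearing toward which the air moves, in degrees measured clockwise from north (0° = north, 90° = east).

180°

The pressure-gradient force points toward the east (bearing 090°).
Geostrophic balance: in the Northern Hemisphere the Coriolis force deflects motion to the right, so the geostrophic wind blows 90° to the right of the pressure-gradient force (low pressure on the left).
Rotating 090° by 90° clockwise gives 180° — the wind blows toward the south.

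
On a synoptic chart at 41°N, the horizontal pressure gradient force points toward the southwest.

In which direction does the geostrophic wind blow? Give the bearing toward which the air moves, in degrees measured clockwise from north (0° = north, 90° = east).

The pressure-gradient force points toward the southwest (bearing 225°).
Geostrophic balance: in the Northern Hemisphere the Coriolis force deflects motion to the right, so the geostrophic wind blows 90° to the right of the pressure-gradient force (low pressure on the left).
Rotating 225° by 90° clockwise gives 315° — the wind blows toward the northwest.

315°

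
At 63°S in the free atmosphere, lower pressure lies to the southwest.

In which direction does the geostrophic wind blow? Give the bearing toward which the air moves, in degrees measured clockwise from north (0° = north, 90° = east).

135°

The pressure-gradient force points toward the southwest (bearing 225°).
Geostrophic balance: in the Southern Hemisphere the Coriolis force deflects motion to the left, so the geostrophic wind blows 90° to the left of the pressure-gradient force (low pressure on the right).
Rotating 225° by 90° counterclockwise gives 135° — the wind blows toward the southeast.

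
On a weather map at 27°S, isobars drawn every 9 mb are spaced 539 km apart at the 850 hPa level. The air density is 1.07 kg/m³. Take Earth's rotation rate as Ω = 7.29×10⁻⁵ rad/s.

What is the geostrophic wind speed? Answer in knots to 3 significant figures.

45.8 knots

Coriolis parameter at 27°S:
f = 2Ω sin φ = 2 × 7.29×10⁻⁵ × sin 27° = 6.62×10⁻⁵ s⁻¹
Pressure gradient: |∂P/∂n| = 900 Pa / 539000 m = 1.67×10⁻³ Pa/m
Geostrophic balance (pressure-gradient force = Coriolis force):
V_g = (1/(fρ)) |∂P/∂n| = 1.67×10⁻³ / (6.62×10⁻⁵ × 1.07) = 23.6 m/s
Converting: 23.6 m/s × 1.944 = 45.8 knots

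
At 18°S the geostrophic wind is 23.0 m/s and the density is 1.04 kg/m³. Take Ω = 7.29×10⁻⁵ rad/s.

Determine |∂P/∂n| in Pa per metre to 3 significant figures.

Coriolis parameter at 18°S:
f = 2Ω sin φ = 2 × 7.29×10⁻⁵ × sin 18° = 4.51×10⁻⁵ s⁻¹
Geostrophic balance rearranged: |∂P/∂n| = f ρ V_g
|∂P/∂n| = 4.51×10⁻⁵ × 1.04 × 23.0 = 1.08×10⁻³ Pa/m

1.08×10⁻³ Pa/m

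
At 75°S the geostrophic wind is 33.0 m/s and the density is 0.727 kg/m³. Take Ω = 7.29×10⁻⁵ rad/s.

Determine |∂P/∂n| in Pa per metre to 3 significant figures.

Coriolis parameter at 75°S:
f = 2Ω sin φ = 2 × 7.29×10⁻⁵ × sin 75° = 1.41×10⁻⁴ s⁻¹
Geostrophic balance rearranged: |∂P/∂n| = f ρ V_g
|∂P/∂n| = 1.41×10⁻⁴ × 0.727 × 33.0 = 3.38×10⁻³ Pa/m

3.38×10⁻³ Pa/m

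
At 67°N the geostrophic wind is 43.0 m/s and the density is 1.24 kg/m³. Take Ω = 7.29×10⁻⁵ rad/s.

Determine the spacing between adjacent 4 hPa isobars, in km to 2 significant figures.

56 km

Coriolis parameter at 67°N:
f = 2Ω sin φ = 2 × 7.29×10⁻⁵ × sin 67° = 1.34×10⁻⁴ s⁻¹
Geostrophic balance rearranged: |∂P/∂n| = f ρ V_g
|∂P/∂n| = 1.34×10⁻⁴ × 1.24 × 43.0 = 7.16×10⁻³ Pa/m
Isobar spacing: Δn = ΔP/|∂P/∂n| = 400 Pa / 7.16×10⁻³ Pa/m = 55897 m ≈ 56 km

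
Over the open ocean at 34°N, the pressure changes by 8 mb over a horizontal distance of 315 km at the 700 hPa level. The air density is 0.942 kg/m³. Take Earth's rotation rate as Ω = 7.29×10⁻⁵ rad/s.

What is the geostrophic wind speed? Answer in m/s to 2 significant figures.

33 m/s

Coriolis parameter at 34°N:
f = 2Ω sin φ = 2 × 7.29×10⁻⁵ × sin 34° = 8.15×10⁻⁵ s⁻¹
Pressure gradient: |∂P/∂n| = 800 Pa / 315000 m = 2.54×10⁻³ Pa/m
Geostrophic balance (pressure-gradient force = Coriolis force):
V_g = (1/(fρ)) |∂P/∂n| = 2.54×10⁻³ / (8.15×10⁻⁵ × 0.942) = 33.1 m/s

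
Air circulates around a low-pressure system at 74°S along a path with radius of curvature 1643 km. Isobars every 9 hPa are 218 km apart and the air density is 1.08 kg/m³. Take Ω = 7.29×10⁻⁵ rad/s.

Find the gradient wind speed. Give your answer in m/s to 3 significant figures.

Coriolis parameter at 74°S:
f = 2Ω sin φ = 2 × 7.29×10⁻⁵ × sin 74° = 1.40×10⁻⁴ s⁻¹
Pressure gradient: |∂P/∂n| = 900 Pa / 218000 m = 4.13×10⁻³ Pa/m
Geostrophic speed: V_g = |∂P/∂n|/(fρ) = 4.13×10⁻³/(1.40×10⁻⁴ × 1.08) = 27.3 m/s
Around a low, centrifugal force acts outward with Coriolis, so pressure-gradient force balances both:
(1/ρ)|∂P/∂n| = fV + V²/R  →  V² + fR·V − fR·V_g = 0
With fR = 1.40×10⁻⁴ × 1643×10³ m = 230 m/s:
V = [−fR + √((fR)² + 4 fR V_g)]/2 = [−230 + √(230² + 4×230×27.3)]/2 = 24.6 m/s
Subgeostrophic (V < V_g = 27.3 m/s), as expected around a low.

24.6 m/s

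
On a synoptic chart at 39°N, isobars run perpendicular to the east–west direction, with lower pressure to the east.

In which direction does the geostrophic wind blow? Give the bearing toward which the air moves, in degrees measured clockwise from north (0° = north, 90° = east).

180°

The pressure-gradient force points toward the east (bearing 090°).
Geostrophic balance: in the Northern Hemisphere the Coriolis force deflects motion to the right, so the geostrophic wind blows 90° to the right of the pressure-gradient force (low pressure on the left).
Rotating 090° by 90° clockwise gives 180° — the wind blows toward the south.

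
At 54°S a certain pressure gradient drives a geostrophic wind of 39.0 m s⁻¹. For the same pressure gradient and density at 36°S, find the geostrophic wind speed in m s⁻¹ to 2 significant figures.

54 m s⁻¹

With the same pressure gradient and density, V_g ∝ 1/f ∝ 1/sin φ.
V₂ = V₁ · sin φ₁ / sin φ₂ = 39.0 × sin 54° / sin 36°
V₂ = 39.0 × 0.8090/0.5878 = 54 m s⁻¹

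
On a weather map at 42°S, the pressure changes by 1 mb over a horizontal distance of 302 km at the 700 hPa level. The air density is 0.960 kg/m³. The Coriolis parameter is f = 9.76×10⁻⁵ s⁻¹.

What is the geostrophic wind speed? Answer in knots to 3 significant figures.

Pressure gradient: |∂P/∂n| = 100 Pa / 302000 m = 3.31×10⁻⁴ Pa/m
Geostrophic balance (pressure-gradient force = Coriolis force):
V_g = (1/(fρ)) |∂P/∂n| = 3.31×10⁻⁴ / (9.76×10⁻⁵ × 0.960) = 3.53 m/s
Converting: 3.53 m/s × 1.944 = 6.87 knots

6.87 knots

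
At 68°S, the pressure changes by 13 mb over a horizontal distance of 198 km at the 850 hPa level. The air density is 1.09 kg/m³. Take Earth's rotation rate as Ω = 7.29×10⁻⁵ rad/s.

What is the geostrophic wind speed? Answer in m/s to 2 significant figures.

45 m/s

Coriolis parameter at 68°S:
f = 2Ω sin φ = 2 × 7.29×10⁻⁵ × sin 68° = 1.35×10⁻⁴ s⁻¹
Pressure gradient: |∂P/∂n| = 1300 Pa / 198000 m = 6.57×10⁻³ Pa/m
Geostrophic balance (pressure-gradient force = Coriolis force):
V_g = (1/(fρ)) |∂P/∂n| = 6.57×10⁻³ / (1.35×10⁻⁴ × 1.09) = 44.6 m/s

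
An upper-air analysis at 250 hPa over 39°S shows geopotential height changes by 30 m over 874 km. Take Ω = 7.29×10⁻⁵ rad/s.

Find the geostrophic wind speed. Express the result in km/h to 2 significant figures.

Coriolis parameter at 39°S:
f = 2Ω sin φ = 2 × 7.29×10⁻⁵ × sin 39° = 9.18×10⁻⁵ s⁻¹
Height gradient: |∂Z/∂n| = 30 m / 874000 m = 3.43×10⁻⁵
On a pressure surface, geostrophic balance gives V_g = (g/f)|∂Z/∂n|:
V_g = 9.81 × 3.43×10⁻⁵ / 9.18×10⁻⁵ = 3.67 m/s
Converting: 3.67 m/s × 3.6 = 13 km/h

13 km/h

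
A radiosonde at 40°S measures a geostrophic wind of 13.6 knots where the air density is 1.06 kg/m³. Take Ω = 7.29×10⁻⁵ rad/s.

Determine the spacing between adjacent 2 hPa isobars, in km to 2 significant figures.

Coriolis parameter at 40°S:
f = 2Ω sin φ = 2 × 7.29×10⁻⁵ × sin 40° = 9.37×10⁻⁵ s⁻¹
Wind speed in SI: 13.6 knots = 7.00 m/s
Geostrophic balance rearranged: |∂P/∂n| = f ρ V_g
|∂P/∂n| = 9.37×10⁻⁵ × 1.06 × 7.00 = 6.95×10⁻⁴ Pa/m
Isobar spacing: Δn = ΔP/|∂P/∂n| = 200 Pa / 6.95×10⁻⁴ Pa/m = 287754 m ≈ 290 km

290 km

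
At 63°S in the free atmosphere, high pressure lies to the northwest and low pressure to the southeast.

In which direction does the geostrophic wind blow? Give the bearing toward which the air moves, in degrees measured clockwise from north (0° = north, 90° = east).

The pressure-gradient force points toward the southeast (bearing 135°).
Geostrophic balance: in the Southern Hemisphere the Coriolis force deflects motion to the left, so the geostrophic wind blows 90° to the left of the pressure-gradient force (low pressure on the right).
Rotating 135° by 90° counterclockwise gives 045° — the wind blows toward the northeast.

045°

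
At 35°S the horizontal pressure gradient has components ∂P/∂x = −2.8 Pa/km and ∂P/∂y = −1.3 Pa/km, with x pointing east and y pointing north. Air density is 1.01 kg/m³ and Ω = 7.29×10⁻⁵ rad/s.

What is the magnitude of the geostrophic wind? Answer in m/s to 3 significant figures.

36.5 m/s

Coriolis parameter at 35°S:
f = 2Ω sin φ = 2 × 7.29×10⁻⁵ × sin 35° = 8.36×10⁻⁵ s⁻¹
In the Southern Hemisphere f is negative: f = −8.36×10⁻⁵ s⁻¹.
Component geostrophic relations (x east, y north):
u_g = −(1/(fρ)) ∂P/∂y,  v_g = (1/(fρ)) ∂P/∂x
u_g = −(−1.3×10⁻³)/(−8.36×10⁻⁵ × 1.01) = −15.4 m/s;  v_g = (−2.8×10⁻³)/(−8.36×10⁻⁵ × 1.01) = 33.2 m/s
|V_g| = √(u_g² + v_g²) = 36.5 m/s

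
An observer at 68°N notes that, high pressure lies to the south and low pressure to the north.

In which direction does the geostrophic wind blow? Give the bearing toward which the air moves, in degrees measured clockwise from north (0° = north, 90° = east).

090°

The pressure-gradient force points toward the north (bearing 000°).
Geostrophic balance: in the Northern Hemisphere the Coriolis force deflects motion to the right, so the geostrophic wind blows 90° to the right of the pressure-gradient force (low pressure on the left).
Rotating 000° by 90° clockwise gives 090° — the wind blows toward the east.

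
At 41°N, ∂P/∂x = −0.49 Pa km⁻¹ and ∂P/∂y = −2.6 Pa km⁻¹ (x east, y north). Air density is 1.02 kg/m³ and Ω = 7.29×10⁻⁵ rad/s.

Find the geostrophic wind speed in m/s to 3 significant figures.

27.1 m/s

Coriolis parameter at 41°N:
f = 2Ω sin φ = 2 × 7.29×10⁻⁵ × sin 41° = 9.57×10⁻⁵ s⁻¹
Component geostrophic relations (x east, y north):
u_g = −(1/(fρ)) ∂P/∂y,  v_g = (1/(fρ)) ∂P/∂x
u_g = −(−2.6×10⁻³)/(9.57×10⁻⁵ × 1.02) = 26.6 m/s;  v_g = (−0.49×10⁻³)/(9.57×10⁻⁵ × 1.02) = −5.02 m/s
|V_g| = √(u_g² + v_g²) = 27.1 m/s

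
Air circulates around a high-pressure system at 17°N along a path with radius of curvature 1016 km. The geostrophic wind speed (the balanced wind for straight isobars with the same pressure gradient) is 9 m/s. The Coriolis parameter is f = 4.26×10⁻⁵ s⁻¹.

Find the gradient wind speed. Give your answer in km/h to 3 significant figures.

46.0 km/h

Around a high, pressure-gradient force acts outward with centrifugal, so Coriolis balances both:
fV = (1/ρ)|∂P/∂n| + V²/R  →  V² − fR·V + fR·V_g = 0
With fR = 4.26×10⁻⁵ × 1016×10³ m = 43.3 m/s:
V = [fR − √((fR)² − 4 fR V_g)]/2 = [43.3 − √(43.3² − 4×43.3×9)]/2 = 12.8 m/s
Supergeostrophic (V > V_g = 9 m/s), as expected around a high.
Converting: 12.8 m/s × 3.6 = 46.0 km/h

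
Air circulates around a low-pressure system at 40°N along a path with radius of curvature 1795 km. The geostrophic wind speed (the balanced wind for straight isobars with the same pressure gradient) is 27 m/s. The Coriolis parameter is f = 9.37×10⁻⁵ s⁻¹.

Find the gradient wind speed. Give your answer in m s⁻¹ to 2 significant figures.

24 m s⁻¹

Around a low, centrifugal force acts outward with Coriolis, so pressure-gradient force balances both:
(1/ρ)|∂P/∂n| = fV + V²/R  →  V² + fR·V − fR·V_g = 0
With fR = 9.37×10⁻⁵ × 1795×10³ m = 168 m/s:
V = [−fR + √((fR)² + 4 fR V_g)]/2 = [−168 + √(168² + 4×168×27)]/2 = 23.7 m/s
Subgeostrophic (V < V_g = 27 m/s), as expected around a low.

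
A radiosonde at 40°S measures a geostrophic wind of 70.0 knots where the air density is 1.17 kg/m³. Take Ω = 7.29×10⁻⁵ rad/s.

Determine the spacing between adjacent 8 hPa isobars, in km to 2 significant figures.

200 km

Coriolis parameter at 40°S:
f = 2Ω sin φ = 2 × 7.29×10⁻⁵ × sin 40° = 9.37×10⁻⁵ s⁻¹
Wind speed in SI: 70.0 knots = 36.0 m/s
Geostrophic balance rearranged: |∂P/∂n| = f ρ V_g
|∂P/∂n| = 9.37×10⁻⁵ × 1.17 × 36.0 = 3.95×10⁻³ Pa/m
Isobar spacing: Δn = ΔP/|∂P/∂n| = 800 Pa / 3.95×10⁻³ Pa/m = 202602 m ≈ 200 km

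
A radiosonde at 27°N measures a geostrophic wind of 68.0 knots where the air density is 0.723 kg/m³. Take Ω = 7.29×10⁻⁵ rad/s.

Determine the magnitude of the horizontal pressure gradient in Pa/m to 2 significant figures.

Coriolis parameter at 27°N:
f = 2Ω sin φ = 2 × 7.29×10⁻⁵ × sin 27° = 6.62×10⁻⁵ s⁻¹
Wind speed in SI: 68.0 knots = 35.0 m/s
Geostrophic balance rearranged: |∂P/∂n| = f ρ V_g
|∂P/∂n| = 6.62×10⁻⁵ × 0.723 × 35.0 = 1.67×10⁻³ Pa/m

1.7×10⁻³ Pa/m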